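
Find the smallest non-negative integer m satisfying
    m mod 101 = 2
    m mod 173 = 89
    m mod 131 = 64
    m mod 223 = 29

449545952

The moduli are pairwise coprime; N = 101·173·131·223 = 510438749.
N/101 = 5053849; 5053849 ≡ 11 (mod 101); 11·46 ≡ 1, so inverse 46.
N/173 = 2950513; 2950513 ≡ 171 (mod 173); 171·86 ≡ 1, so inverse 86.
N/131 = 3896479; 3896479 ≡ 15 (mod 131); 15·35 ≡ 1, so inverse 35.
N/223 = 2288963; 2288963 ≡ 91 (mod 223); 91·174 ≡ 1, so inverse 174.
m ≡ 2·5053849·46 + 89·2950513·86 + 64·3896479·35 + 29·2288963·174 = 43326400868.
43326400868 mod 510438749 = 449545952.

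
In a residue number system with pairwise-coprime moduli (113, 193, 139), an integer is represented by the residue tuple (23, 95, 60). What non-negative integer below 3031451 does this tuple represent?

2187364

Combine the congruences pairwise.
From x ≡ 23 (mod 113) write x = 23 + 113t. Substituting into x ≡ 95 (mod 193) gives 113t ≡ 72 (mod 193), and since 113⁻¹ ≡ 41 (mod 193), t ≡ 57. Hence x ≡ 23 + 113·57 = 6464 (mod 21809).
From x ≡ 6464 (mod 21809) write x = 6464 + 21809t. Substituting into x ≡ 60 (mod 139) gives 21809t ≡ 129 (mod 139), and since 125⁻¹ ≡ 129 (mod 139), t ≡ 100. Hence x ≡ 6464 + 21809·100 = 2187364 (mod 3031451).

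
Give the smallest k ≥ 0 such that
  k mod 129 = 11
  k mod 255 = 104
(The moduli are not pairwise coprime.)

8009

gcd(129, 255) = 3 and 3 | (104 − 11), so the pair is consistent; merging gives k ≡ 8009 (mod 10965), where 10965 = lcm(129, 255).
The solution is unique modulo lcm(129, 255) = 10965.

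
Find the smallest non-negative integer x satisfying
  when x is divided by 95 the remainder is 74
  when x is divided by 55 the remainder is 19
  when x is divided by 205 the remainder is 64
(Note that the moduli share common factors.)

gcd(95, 55) = 5 and 5 | (19 − 74), so the pair is consistent; merging gives x ≡ 74 (mod 1045), where 1045 = lcm(95, 55).
gcd(1045, 205) = 5 and 5 | (64 − 74), so the pair is consistent; merging gives x ≡ 20974 (mod 42845), where 42845 = lcm(1045, 205).
The solution is unique modulo lcm(95, 55, 205) = 42845.

20974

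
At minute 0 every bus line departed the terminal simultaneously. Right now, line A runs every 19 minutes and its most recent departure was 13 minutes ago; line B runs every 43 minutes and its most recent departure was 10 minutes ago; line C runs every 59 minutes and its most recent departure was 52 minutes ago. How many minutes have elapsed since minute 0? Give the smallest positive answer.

27487

From t ≡ 13 (mod 19) write t = 13 + 19s. Substituting into t ≡ 10 (mod 43) gives 19s ≡ 40 (mod 43), and since 19⁻¹ ≡ 34 (mod 43), s ≡ 27. Hence t ≡ 13 + 19·27 = 526 (mod 817).
From t ≡ 526 (mod 817) write t = 526 + 817s. Substituting into t ≡ 52 (mod 59) gives 817s ≡ 57 (mod 59), and since 50⁻¹ ≡ 13 (mod 59), s ≡ 33. Hence t ≡ 526 + 817·33 = 27487 (mod 48203).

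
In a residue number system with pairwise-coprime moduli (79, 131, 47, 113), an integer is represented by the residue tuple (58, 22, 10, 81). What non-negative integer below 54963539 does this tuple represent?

53186808

The moduli are pairwise coprime; N = 79·131·47·113 = 54963539.
N/79 = 695741; 695741 ≡ 67 (mod 79); 67·46 ≡ 1, so inverse 46.
N/131 = 419569; 419569 ≡ 107 (mod 131); 107·60 ≡ 1, so inverse 60.
N/47 = 1169437; 1169437 ≡ 30 (mod 47); 30·11 ≡ 1, so inverse 11.
N/113 = 486403; 486403 ≡ 51 (mod 113); 51·82 ≡ 1, so inverse 82.
x ≡ 58·695741·46 + 22·419569·60 + 10·1169437·11 + 81·486403·82 = 5769394864.
5769394864 mod 54963539 = 53186808.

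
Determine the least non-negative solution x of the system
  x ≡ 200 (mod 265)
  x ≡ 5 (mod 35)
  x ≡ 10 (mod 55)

Combine the congruences pairwise.
gcd(265, 35) = 5 and 5 | (5 − 200), so the pair is consistent; merging gives x ≡ 1790 (mod 1855), where 1855 = lcm(265, 35).
gcd(1855, 55) = 5 and 5 | (10 − 1790), so the pair is consistent; merging gives x ≡ 11065 (mod 20405), where 20405 = lcm(1855, 55).
The solution is unique modulo lcm(265, 35, 55) = 20405.

11065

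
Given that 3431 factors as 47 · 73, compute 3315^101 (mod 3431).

Mod 47: 3315 ≡ 25; by Fermat, exponent reduces to 101 mod 46 = 9; 25^9 ≡ 2 (mod 47).
Mod 73: 3315 ≡ 30; by Fermat, exponent reduces to 101 mod 72 = 29; 30^29 ≡ 52 (mod 73).
Combine by CRT: x ≡ 2 (mod 47), x ≡ 52 (mod 73) ⇒ x ≡ 2023 (mod 3431).

2023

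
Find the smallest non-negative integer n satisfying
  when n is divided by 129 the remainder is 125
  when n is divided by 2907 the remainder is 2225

103970

gcd(129, 2907) = 3 and 3 | (2225 − 125), so the pair is consistent; merging gives n ≡ 103970 (mod 125001), where 125001 = lcm(129, 2907).
The solution is unique modulo lcm(129, 2907) = 125001.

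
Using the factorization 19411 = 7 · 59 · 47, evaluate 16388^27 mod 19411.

11474

Mod 7: 16388 ≡ 1; by Fermat, exponent reduces to 27 mod 6 = 3; 1^3 ≡ 1 (mod 7).
Mod 59: 16388 ≡ 45; 45^27 ≡ 28 (mod 59).
Mod 47: 16388 ≡ 32; 32^27 ≡ 6 (mod 47).
Combine by CRT: x ≡ 1 (mod 7), x ≡ 28 (mod 59), x ≡ 6 (mod 47) ⇒ x ≡ 11474 (mod 19411).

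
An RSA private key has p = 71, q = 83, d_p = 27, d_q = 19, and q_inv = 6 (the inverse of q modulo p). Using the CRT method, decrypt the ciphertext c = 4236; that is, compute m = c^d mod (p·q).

681

m₁ = c^(d_p) mod p: c ≡ 47 (mod 71), and 47^27 mod 71 = 42.
m₂ = c^(d_q) mod q: c ≡ 3 (mod 83), and 3^19 mod 83 = 17.
h = q_inv·(m₁ − m₂) mod p = 6·(42 − 17) mod 71 = 8.
m = m₂ + h·q = 17 + 8·83 = 681.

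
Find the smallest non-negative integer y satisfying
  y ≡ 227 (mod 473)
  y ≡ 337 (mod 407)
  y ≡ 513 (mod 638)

gcd(473, 407) = 11 and 11 | (337 − 227), so the pair is consistent; merging gives y ≡ 6849 (mod 17501), where 17501 = lcm(473, 407).
gcd(17501, 638) = 11 and 11 | (513 − 6849), so the pair is consistent; merging gives y ≡ 496877 (mod 1015058), where 1015058 = lcm(17501, 638).
The solution is unique modulo lcm(473, 407, 638) = 1015058.

496877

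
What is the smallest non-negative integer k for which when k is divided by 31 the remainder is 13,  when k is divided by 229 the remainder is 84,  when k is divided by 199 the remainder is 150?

Combine the congruences pairwise.
From k ≡ 13 (mod 31) write k = 13 + 31t. Substituting into k ≡ 84 (mod 229) gives 31t ≡ 71 (mod 229), and since 31⁻¹ ≡ 133 (mod 229), t ≡ 54. Hence k ≡ 13 + 31·54 = 1687 (mod 7099).
From k ≡ 1687 (mod 7099) write k = 1687 + 7099t. Substituting into k ≡ 150 (mod 199) gives 7099t ≡ 55 (mod 199), and since 134⁻¹ ≡ 150 (mod 199), t ≡ 91. Hence k ≡ 1687 + 7099·91 = 647696 (mod 1412701).

647696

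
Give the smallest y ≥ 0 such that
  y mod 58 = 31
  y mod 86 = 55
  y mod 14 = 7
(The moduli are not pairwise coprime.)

Combine the congruences pairwise.
gcd(58, 86) = 2 and 2 | (55 − 31), so the pair is consistent; merging gives y ≡ 2119 (mod 2494), where 2494 = lcm(58, 86).
gcd(2494, 14) = 2 and 2 | (7 − 2119), so the pair is consistent; merging gives y ≡ 4613 (mod 17458), where 17458 = lcm(2494, 14).
The solution is unique modulo lcm(58, 86, 14) = 17458.

4613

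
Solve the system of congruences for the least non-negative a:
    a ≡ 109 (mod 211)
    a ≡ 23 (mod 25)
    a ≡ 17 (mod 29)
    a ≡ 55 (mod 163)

8714198

From a ≡ 109 (mod 211) write a = 109 + 211t. Substituting into a ≡ 23 (mod 25) gives 211t ≡ 14 (mod 25), and since 11⁻¹ ≡ 16 (mod 25), t ≡ 24. Hence a ≡ 109 + 211·24 = 5173 (mod 5275).
From a ≡ 5173 (mod 5275) write a = 5173 + 5275t. Substituting into a ≡ 17 (mod 29) gives 5275t ≡ 6 (mod 29), and since 26⁻¹ ≡ 19 (mod 29), t ≡ 27. Hence a ≡ 5173 + 5275·27 = 147598 (mod 152975).
From a ≡ 147598 (mod 152975) write a = 147598 + 152975t. Substituting into a ≡ 55 (mod 163) gives 152975t ≡ 135 (mod 163), and since 81⁻¹ ≡ 161 (mod 163), t ≡ 56. Hence a ≡ 147598 + 152975·56 = 8714198 (mod 24934925).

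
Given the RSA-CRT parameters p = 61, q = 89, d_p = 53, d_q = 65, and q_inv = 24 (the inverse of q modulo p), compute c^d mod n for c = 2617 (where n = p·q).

m₁ = c^(d_p) mod p: c ≡ 55 (mod 61), and 55^53 mod 61 = 26.
m₂ = c^(d_q) mod q: c ≡ 36 (mod 89), and 36^65 mod 89 = 42.
h = q_inv·(m₁ − m₂) mod p = 24·(26 − 42) mod 61 = 43.
m = m₂ + h·q = 42 + 43·89 = 3869.

3869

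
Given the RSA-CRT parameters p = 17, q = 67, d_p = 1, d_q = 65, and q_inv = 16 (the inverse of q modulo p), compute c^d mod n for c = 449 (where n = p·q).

211

m₁ = c^(d_p) mod p: c ≡ 7 (mod 17), and 7^1 mod 17 = 7.
m₂ = c^(d_q) mod q: c ≡ 47 (mod 67), and 47^65 mod 67 = 10.
h = q_inv·(m₁ − m₂) mod p = 16·(7 − 10) mod 17 = 3.
m = m₂ + h·q = 10 + 3·67 = 211.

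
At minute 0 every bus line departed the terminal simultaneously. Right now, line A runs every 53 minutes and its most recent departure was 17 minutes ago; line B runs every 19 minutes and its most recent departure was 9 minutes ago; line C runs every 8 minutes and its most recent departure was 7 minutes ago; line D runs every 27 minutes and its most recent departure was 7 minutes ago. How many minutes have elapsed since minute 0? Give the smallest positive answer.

189439

From t ≡ 17 (mod 53) write t = 17 + 53s. Substituting into t ≡ 9 (mod 19) gives 53s ≡ 11 (mod 19), and since 15⁻¹ ≡ 14 (mod 19), s ≡ 2. Hence t ≡ 17 + 53·2 = 123 (mod 1007).
From t ≡ 123 (mod 1007) write t = 123 + 1007s. Substituting into t ≡ 7 (mod 8) gives 1007s ≡ 4 (mod 8), and since 7⁻¹ ≡ 7 (mod 8), s ≡ 4. Hence t ≡ 123 + 1007·4 = 4151 (mod 8056).
From t ≡ 4151 (mod 8056) write t = 4151 + 8056s. Substituting into t ≡ 7 (mod 27) gives 8056s ≡ 14 (mod 27), and since 10⁻¹ ≡ 19 (mod 27), s ≡ 23. Hence t ≡ 4151 + 8056·23 = 189439 (mod 217512).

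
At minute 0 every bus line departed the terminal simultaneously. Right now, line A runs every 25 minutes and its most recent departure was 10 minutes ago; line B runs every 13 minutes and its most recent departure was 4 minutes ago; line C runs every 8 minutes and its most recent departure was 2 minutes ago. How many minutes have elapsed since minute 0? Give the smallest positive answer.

810

The moduli are pairwise coprime; N = 25·13·8 = 2600.
N/25 = 104; 104 ≡ 4 (mod 25); 4·19 ≡ 1, so inverse 19.
N/13 = 200; 200 ≡ 5 (mod 13); 5·8 ≡ 1, so inverse 8.
N/8 = 325; 325 ≡ 5 (mod 8); 5·5 ≡ 1, so inverse 5.
t ≡ 10·104·19 + 4·200·8 + 2·325·5 = 29410.
29410 mod 2600 = 810.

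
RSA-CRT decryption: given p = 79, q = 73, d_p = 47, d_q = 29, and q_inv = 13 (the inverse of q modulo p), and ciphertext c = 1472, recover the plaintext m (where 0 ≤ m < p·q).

4618

m₁ = c^(d_p) mod p: c ≡ 50 (mod 79), and 50^47 mod 79 = 36.
m₂ = c^(d_q) mod q: c ≡ 12 (mod 73), and 12^29 mod 73 = 19.
h = q_inv·(m₁ − m₂) mod p = 13·(36 − 19) mod 79 = 63.
m = m₂ + h·q = 19 + 63·73 = 4618.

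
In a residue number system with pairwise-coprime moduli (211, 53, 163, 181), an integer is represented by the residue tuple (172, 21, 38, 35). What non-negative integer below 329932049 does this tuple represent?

The moduli are pairwise coprime; N = 211·53·163·181 = 329932049.
N/211 = 1563659; 1563659 ≡ 149 (mod 211); 149·17 ≡ 1, so inverse 17.
N/53 = 6225133; 6225133 ≡ 18 (mod 53); 18·3 ≡ 1, so inverse 3.
N/163 = 2024123; 2024123 ≡ 152 (mod 163); 152·74 ≡ 1, so inverse 74.
N/181 = 1822829; 1822829 ≡ 159 (mod 181); 159·74 ≡ 1, so inverse 74.
x ≡ 172·1563659·17 + 21·6225133·3 + 38·2024123·74 + 35·1822829·74 = 15377283281.
15377283281 mod 329932049 = 200409027.

200409027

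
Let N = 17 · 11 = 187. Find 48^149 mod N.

Mod 17: 48 ≡ 14; by Fermat, exponent reduces to 149 mod 16 = 5; 14^5 ≡ 12 (mod 17).
Mod 11: 48 ≡ 4; by Fermat, exponent reduces to 149 mod 10 = 9; 4^9 ≡ 3 (mod 11).
Combine by CRT: x ≡ 12 (mod 17), x ≡ 3 (mod 11) ⇒ x ≡ 80 (mod 187).

80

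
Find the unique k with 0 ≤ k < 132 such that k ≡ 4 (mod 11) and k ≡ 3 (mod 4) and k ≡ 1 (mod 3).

From k ≡ 4 (mod 11) write k = 4 + 11t. Substituting into k ≡ 3 (mod 4) gives 11t ≡ 3 (mod 4), and since 3⁻¹ ≡ 3 (mod 4), t ≡ 1. Hence k ≡ 4 + 11·1 = 15 (mod 44).
From k ≡ 15 (mod 44) write k = 15 + 44t. Substituting into k ≡ 1 (mod 3) gives 44t ≡ 1 (mod 3), and since 2⁻¹ ≡ 2 (mod 3), t ≡ 2. Hence k ≡ 15 + 44·2 = 103 (mod 132).

103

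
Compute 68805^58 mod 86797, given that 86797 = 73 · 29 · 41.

57651

Mod 73: 68805 ≡ 39; 39^58 ≡ 54 (mod 73).
Mod 29: 68805 ≡ 17; by Fermat, exponent reduces to 58 mod 28 = 2; 17^2 ≡ 28 (mod 29).
Mod 41: 68805 ≡ 7; by Fermat, exponent reduces to 58 mod 40 = 18; 7^18 ≡ 5 (mod 41).
Combine by CRT: x ≡ 54 (mod 73), x ≡ 28 (mod 29), x ≡ 5 (mod 41) ⇒ x ≡ 57651 (mod 86797).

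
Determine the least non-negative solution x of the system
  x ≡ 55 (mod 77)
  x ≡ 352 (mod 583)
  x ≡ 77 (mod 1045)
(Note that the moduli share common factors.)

gcd(77, 583) = 11 and 11 | (352 − 55), so the pair is consistent; merging gives x ≡ 1518 (mod 4081), where 4081 = lcm(77, 583).
gcd(4081, 1045) = 11 and 11 | (77 − 1518), so the pair is consistent; merging gives x ≡ 17842 (mod 387695), where 387695 = lcm(4081, 1045).
The solution is unique modulo lcm(77, 583, 1045) = 387695.

17842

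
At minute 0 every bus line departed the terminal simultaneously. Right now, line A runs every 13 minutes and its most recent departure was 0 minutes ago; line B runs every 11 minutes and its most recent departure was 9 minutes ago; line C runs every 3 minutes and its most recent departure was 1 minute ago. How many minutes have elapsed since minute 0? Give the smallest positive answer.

Combine the congruences pairwise.
From t ≡ 0 (mod 13) write t = 0 + 13s. Substituting into t ≡ 9 (mod 11) gives 13s ≡ 9 (mod 11), and since 2⁻¹ ≡ 6 (mod 11), s ≡ 10. Hence t ≡ 0 + 13·10 = 130 (mod 143).
From t ≡ 130 (mod 143) write t = 130 + 143s. Substituting into t ≡ 1 (mod 3) gives 143s ≡ 0 (mod 3), and since 2⁻¹ ≡ 2 (mod 3), s ≡ 0. Hence t ≡ 130 + 143·0 = 130 (mod 429).

130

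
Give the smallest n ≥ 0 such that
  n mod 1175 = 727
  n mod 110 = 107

3077

gcd(1175, 110) = 5 and 5 | (107 − 727), so the pair is consistent; merging gives n ≡ 3077 (mod 25850), where 25850 = lcm(1175, 110).
The solution is unique modulo lcm(1175, 110) = 25850.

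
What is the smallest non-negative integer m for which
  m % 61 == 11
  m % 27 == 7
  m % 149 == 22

232909

The moduli are pairwise coprime; N = 61·27·149 = 245403.
N/61 = 4023; 4023 ≡ 58 (mod 61); 58·20 ≡ 1, so inverse 20.
N/27 = 9089; 9089 ≡ 17 (mod 27); 17·8 ≡ 1, so inverse 8.
N/149 = 1647; 1647 ≡ 8 (mod 149); 8·56 ≡ 1, so inverse 56.
m ≡ 11·4023·20 + 7·9089·8 + 22·1647·56 = 3423148.
3423148 mod 245403 = 232909.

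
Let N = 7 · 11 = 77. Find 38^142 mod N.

25

Mod 7: 38 ≡ 3; by Fermat, exponent reduces to 142 mod 6 = 4; 3^4 ≡ 4 (mod 7).
Mod 11: 38 ≡ 5; by Fermat, exponent reduces to 142 mod 10 = 2; 5^2 ≡ 3 (mod 11).
Combine by CRT: x ≡ 4 (mod 7), x ≡ 3 (mod 11) ⇒ x ≡ 25 (mod 77).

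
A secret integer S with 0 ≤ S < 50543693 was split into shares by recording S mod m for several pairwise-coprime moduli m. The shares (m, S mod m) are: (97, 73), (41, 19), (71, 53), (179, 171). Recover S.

7069239

The moduli are pairwise coprime; N = 97·41·71·179 = 50543693.
N/97 = 521069; 521069 ≡ 82 (mod 97); 82·84 ≡ 1, so inverse 84.
N/41 = 1232773; 1232773 ≡ 26 (mod 41); 26·30 ≡ 1, so inverse 30.
N/71 = 711883; 711883 ≡ 37 (mod 71); 37·48 ≡ 1, so inverse 48.
N/179 = 282367; 282367 ≡ 84 (mod 179); 84·130 ≡ 1, so inverse 130.
S ≡ 73·521069·84 + 19·1232773·30 + 53·711883·48 + 171·282367·130 = 11985924480.
11985924480 mod 50543693 = 7069239.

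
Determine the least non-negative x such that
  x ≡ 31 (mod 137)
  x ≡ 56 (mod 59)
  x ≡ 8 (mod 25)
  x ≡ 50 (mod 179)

From x ≡ 31 (mod 137) write x = 31 + 137t. Substituting into x ≡ 56 (mod 59) gives 137t ≡ 25 (mod 59), and since 19⁻¹ ≡ 28 (mod 59), t ≡ 51. Hence x ≡ 31 + 137·51 = 7018 (mod 8083).
From x ≡ 7018 (mod 8083) write x = 7018 + 8083t. Substituting into x ≡ 8 (mod 25) gives 8083t ≡ 15 (mod 25), and since 8⁻¹ ≡ 22 (mod 25), t ≡ 5. Hence x ≡ 7018 + 8083·5 = 47433 (mod 202075).
From x ≡ 47433 (mod 202075) write x = 47433 + 202075t. Substituting into x ≡ 50 (mod 179) gives 202075t ≡ 52 (mod 179), and since 163⁻¹ ≡ 123 (mod 179), t ≡ 131. Hence x ≡ 47433 + 202075·131 = 26519258 (mod 36171425).

26519258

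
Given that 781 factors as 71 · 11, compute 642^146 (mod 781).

587

Mod 71: 642 ≡ 3; by Fermat, exponent reduces to 146 mod 70 = 6; 3^6 ≡ 19 (mod 71).
Mod 11: 642 ≡ 4; by Fermat, exponent reduces to 146 mod 10 = 6; 4^6 ≡ 4 (mod 11).
Combine by CRT: x ≡ 19 (mod 71), x ≡ 4 (mod 11) ⇒ x ≡ 587 (mod 781).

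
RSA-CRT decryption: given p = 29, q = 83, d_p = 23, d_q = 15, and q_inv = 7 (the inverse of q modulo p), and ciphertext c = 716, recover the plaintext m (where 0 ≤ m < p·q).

1966

m₁ = c^(d_p) mod p: c ≡ 20 (mod 29), and 20^23 mod 29 = 23.
m₂ = c^(d_q) mod q: c ≡ 52 (mod 83), and 52^15 mod 83 = 57.
h = q_inv·(m₁ − m₂) mod p = 7·(23 − 57) mod 29 = 23.
m = m₂ + h·q = 57 + 23·83 = 1966.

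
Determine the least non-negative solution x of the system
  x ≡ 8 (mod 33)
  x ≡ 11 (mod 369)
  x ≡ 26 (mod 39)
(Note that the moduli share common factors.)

gcd(33, 369) = 3 and 3 | (11 − 8), so the pair is consistent; merging gives x ≡ 1856 (mod 4059), where 4059 = lcm(33, 369).
gcd(4059, 39) = 3 and 3 | (26 − 1856), so the pair is consistent; merging gives x ≡ 5915 (mod 52767), where 52767 = lcm(4059, 39).
The solution is unique modulo lcm(33, 369, 39) = 52767.

5915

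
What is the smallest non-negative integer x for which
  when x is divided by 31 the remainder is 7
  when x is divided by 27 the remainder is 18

From x ≡ 7 (mod 31) write x = 7 + 31t. Substituting into x ≡ 18 (mod 27) gives 31t ≡ 11 (mod 27), and since 4⁻¹ ≡ 7 (mod 27), t ≡ 23. Hence x ≡ 7 + 31·23 = 720 (mod 837).

720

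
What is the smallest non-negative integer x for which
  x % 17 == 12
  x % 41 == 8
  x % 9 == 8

From x ≡ 12 (mod 17) write x = 12 + 17t. Substituting into x ≡ 8 (mod 41) gives 17t ≡ 37 (mod 41), and since 17⁻¹ ≡ 29 (mod 41), t ≡ 7. Hence x ≡ 12 + 17·7 = 131 (mod 697).
From x ≡ 131 (mod 697) write x = 131 + 697t. Substituting into x ≡ 8 (mod 9) gives 697t ≡ 3 (mod 9), and since 4⁻¹ ≡ 7 (mod 9), t ≡ 3. Hence x ≡ 131 + 697·3 = 2222 (mod 6273).

2222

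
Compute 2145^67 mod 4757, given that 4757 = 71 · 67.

Mod 71: 2145 ≡ 15; 15^67 ≡ 43 (mod 71).
Mod 67: 2145 ≡ 1; by Fermat, exponent reduces to 67 mod 66 = 1; 1^1 ≡ 1 (mod 67).
Combine by CRT: x ≡ 43 (mod 71), x ≡ 1 (mod 67) ⇒ x ≡ 1676 (mod 4757).

1676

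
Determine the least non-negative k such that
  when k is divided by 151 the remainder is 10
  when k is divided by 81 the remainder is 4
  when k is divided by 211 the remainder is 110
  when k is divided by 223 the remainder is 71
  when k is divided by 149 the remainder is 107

The moduli are pairwise coprime; N = 151·81·211·223·149 = 85750281207.
N/151 = 567882657; 567882657 ≡ 45 (mod 151); 45·47 ≡ 1, so inverse 47.
N/81 = 1058645447; 1058645447 ≡ 71 (mod 81); 71·8 ≡ 1, so inverse 8.
N/211 = 406399437; 406399437 ≡ 144 (mod 211); 144·148 ≡ 1, so inverse 148.
N/223 = 384530409; 384530409 ≡ 136 (mod 223); 136·41 ≡ 1, so inverse 41.
N/149 = 575505243; 575505243 ≡ 44 (mod 149); 44·105 ≡ 1, so inverse 105.
k ≡ 10·567882657·47 + 4·1058645447·8 + 110·406399437·148 + 71·384530409·41 + 107·575505243·105 = 14502133763158.
14502133763158 mod 85750281207 = 10336239175.

10336239175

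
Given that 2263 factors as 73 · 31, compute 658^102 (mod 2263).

512

Mod 73: 658 ≡ 1; by Fermat, exponent reduces to 102 mod 72 = 30; 1^30 ≡ 1 (mod 73).
Mod 31: 658 ≡ 7; by Fermat, exponent reduces to 102 mod 30 = 12; 7^12 ≡ 16 (mod 31).
Combine by CRT: x ≡ 1 (mod 73), x ≡ 16 (mod 31) ⇒ x ≡ 512 (mod 2263).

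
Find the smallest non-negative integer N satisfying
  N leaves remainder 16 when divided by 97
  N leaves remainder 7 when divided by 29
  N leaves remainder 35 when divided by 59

The moduli are pairwise coprime; M = 97·29·59 = 165967.
M/97 = 1711; 1711 ≡ 62 (mod 97); 62·36 ≡ 1, so inverse 36.
M/29 = 5723; 5723 ≡ 10 (mod 29); 10·3 ≡ 1, so inverse 3.
M/59 = 2813; 2813 ≡ 40 (mod 59); 40·31 ≡ 1, so inverse 31.
N ≡ 16·1711·36 + 7·5723·3 + 35·2813·31 = 4157824.
4157824 mod 165967 = 8649.

8649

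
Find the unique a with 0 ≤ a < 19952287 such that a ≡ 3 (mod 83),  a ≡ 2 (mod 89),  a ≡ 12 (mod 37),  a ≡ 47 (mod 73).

The moduli are pairwise coprime; N = 83·89·37·73 = 19952287.
N/83 = 240389; 240389 ≡ 21 (mod 83); 21·4 ≡ 1, so inverse 4.
N/89 = 224183; 224183 ≡ 81 (mod 89); 81·11 ≡ 1, so inverse 11.
N/37 = 539251; 539251 ≡ 13 (mod 37); 13·20 ≡ 1, so inverse 20.
N/73 = 273319; 273319 ≡ 7 (mod 73); 7·21 ≡ 1, so inverse 21.
a ≡ 3·240389·4 + 2·224183·11 + 12·539251·20 + 47·273319·21 = 407002787.
407002787 mod 19952287 = 7957047.

7957047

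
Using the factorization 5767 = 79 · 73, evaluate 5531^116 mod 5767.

Mod 79: 5531 ≡ 1; by Fermat, exponent reduces to 116 mod 78 = 38; 1^38 ≡ 1 (mod 79).
Mod 73: 5531 ≡ 56; by Fermat, exponent reduces to 116 mod 72 = 44; 56^44 ≡ 65 (mod 73).
Combine by CRT: x ≡ 1 (mod 79), x ≡ 65 (mod 73) ⇒ x ≡ 2766 (mod 5767).

2766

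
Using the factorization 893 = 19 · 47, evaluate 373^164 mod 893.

Mod 19: 373 ≡ 12; by Fermat, exponent reduces to 164 mod 18 = 2; 12^2 ≡ 11 (mod 19).
Mod 47: 373 ≡ 44; by Fermat, exponent reduces to 164 mod 46 = 26; 44^26 ≡ 27 (mod 47).
Combine by CRT: x ≡ 11 (mod 19), x ≡ 27 (mod 47) ⇒ x ≡ 638 (mod 893).

638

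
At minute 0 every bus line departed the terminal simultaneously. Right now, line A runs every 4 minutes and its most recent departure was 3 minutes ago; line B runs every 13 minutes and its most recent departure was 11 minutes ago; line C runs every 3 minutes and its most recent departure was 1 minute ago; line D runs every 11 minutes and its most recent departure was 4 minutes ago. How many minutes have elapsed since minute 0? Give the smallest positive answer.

895

The moduli are pairwise coprime; N = 4·13·3·11 = 1716.
N/4 = 429; 429 ≡ 1 (mod 4), inverse 1.
N/13 = 132; 132 ≡ 2 (mod 13); 2·7 ≡ 1, so inverse 7.
N/3 = 572; 572 ≡ 2 (mod 3); 2·2 ≡ 1, so inverse 2.
N/11 = 156; 156 ≡ 2 (mod 11); 2·6 ≡ 1, so inverse 6.
t ≡ 3·429·1 + 11·132·7 + 1·572·2 + 4·156·6 = 16339.
16339 mod 1716 = 895.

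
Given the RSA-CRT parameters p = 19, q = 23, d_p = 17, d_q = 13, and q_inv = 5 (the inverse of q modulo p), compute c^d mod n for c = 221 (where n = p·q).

103

m₁ = c^(d_p) mod p: c ≡ 12 (mod 19), and 12^17 mod 19 = 8.
m₂ = c^(d_q) mod q: c ≡ 14 (mod 23), and 14^13 mod 23 = 11.
h = q_inv·(m₁ − m₂) mod p = 5·(8 − 11) mod 19 = 4.
m = m₂ + h·q = 11 + 4·23 = 103.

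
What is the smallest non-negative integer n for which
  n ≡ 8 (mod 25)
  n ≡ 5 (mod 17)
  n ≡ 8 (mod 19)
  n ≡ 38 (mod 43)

211383

Combine the congruences pairwise.
From n ≡ 8 (mod 25) write n = 8 + 25t. Substituting into n ≡ 5 (mod 17) gives 25t ≡ 14 (mod 17), and since 8⁻¹ ≡ 15 (mod 17), t ≡ 6. Hence n ≡ 8 + 25·6 = 158 (mod 425).
From n ≡ 158 (mod 425) write n = 158 + 425t. Substituting into n ≡ 8 (mod 19) gives 425t ≡ 2 (mod 19), and since 7⁻¹ ≡ 11 (mod 19), t ≡ 3. Hence n ≡ 158 + 425·3 = 1433 (mod 8075).
From n ≡ 1433 (mod 8075) write n = 1433 + 8075t. Substituting into n ≡ 38 (mod 43) gives 8075t ≡ 24 (mod 43), and since 34⁻¹ ≡ 19 (mod 43), t ≡ 26. Hence n ≡ 1433 + 8075·26 = 211383 (mod 347225).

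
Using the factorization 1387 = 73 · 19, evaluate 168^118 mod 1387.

Mod 73: 168 ≡ 22; by Fermat, exponent reduces to 118 mod 72 = 46; 22^46 ≡ 27 (mod 73).
Mod 19: 168 ≡ 16; by Fermat, exponent reduces to 118 mod 18 = 10; 16^10 ≡ 16 (mod 19).
Combine by CRT: x ≡ 27 (mod 73), x ≡ 16 (mod 19) ⇒ x ≡ 757 (mod 1387).

757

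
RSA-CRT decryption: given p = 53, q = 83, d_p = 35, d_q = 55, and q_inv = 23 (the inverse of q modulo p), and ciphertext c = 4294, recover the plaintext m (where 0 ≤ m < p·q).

1061

m₁ = c^(d_p) mod p: c ≡ 1 (mod 53), and 1^35 mod 53 = 1.
m₂ = c^(d_q) mod q: c ≡ 61 (mod 83), and 61^55 mod 83 = 65.
h = q_inv·(m₁ − m₂) mod p = 23·(1 − 65) mod 53 = 12.
m = m₂ + h·q = 65 + 12·83 = 1061.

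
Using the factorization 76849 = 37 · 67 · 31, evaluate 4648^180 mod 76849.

59645

Mod 37: 4648 ≡ 23; since 36 | 180, by Fermat 23^180 ≡ 1 (mod 37).
Mod 67: 4648 ≡ 25; by Fermat, exponent reduces to 180 mod 66 = 48; 25^48 ≡ 15 (mod 67).
Mod 31: 4648 ≡ 29; since 30 | 180, by Fermat 29^180 ≡ 1 (mod 31).
Combine by CRT: x ≡ 1 (mod 37), x ≡ 15 (mod 67), x ≡ 1 (mod 31) ⇒ x ≡ 59645 (mod 76849).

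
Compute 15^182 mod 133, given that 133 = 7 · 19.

92

Mod 7: 15 ≡ 1; by Fermat, exponent reduces to 182 mod 6 = 2; 1^2 ≡ 1 (mod 7).
Mod 19: 15 ≡ 15; by Fermat, exponent reduces to 182 mod 18 = 2; 15^2 ≡ 16 (mod 19).
Combine by CRT: x ≡ 1 (mod 7), x ≡ 16 (mod 19) ⇒ x ≡ 92 (mod 133).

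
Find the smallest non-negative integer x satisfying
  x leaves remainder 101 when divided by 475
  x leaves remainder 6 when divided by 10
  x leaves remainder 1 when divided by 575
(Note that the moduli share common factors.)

576

gcd(475, 10) = 5 and 5 | (6 − 101), so the pair is consistent; merging gives x ≡ 576 (mod 950), where 950 = lcm(475, 10).
gcd(950, 575) = 25 and 25 | (1 − 576), so the pair is consistent; merging gives x ≡ 576 (mod 21850), where 21850 = lcm(950, 575).
The solution is unique modulo lcm(475, 10, 575) = 21850.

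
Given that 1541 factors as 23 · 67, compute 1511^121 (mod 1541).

1243

Mod 23: 1511 ≡ 16; by Fermat, exponent reduces to 121 mod 22 = 11; 16^11 ≡ 1 (mod 23).
Mod 67: 1511 ≡ 37; by Fermat, exponent reduces to 121 mod 66 = 55; 37^55 ≡ 37 (mod 67).
Combine by CRT: x ≡ 1 (mod 23), x ≡ 37 (mod 67) ⇒ x ≡ 1243 (mod 1541).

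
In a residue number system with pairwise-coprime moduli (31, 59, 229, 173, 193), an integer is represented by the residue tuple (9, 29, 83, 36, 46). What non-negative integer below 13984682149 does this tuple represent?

From x ≡ 9 (mod 31) write x = 9 + 31t. Substituting into x ≡ 29 (mod 59) gives 31t ≡ 20 (mod 59), and since 31⁻¹ ≡ 40 (mod 59), t ≡ 33. Hence x ≡ 9 + 31·33 = 1032 (mod 1829).
From x ≡ 1032 (mod 1829) write x = 1032 + 1829t. Substituting into x ≡ 83 (mod 229) gives 1829t ≡ 196 (mod 229), and since 226⁻¹ ≡ 76 (mod 229), t ≡ 11. Hence x ≡ 1032 + 1829·11 = 21151 (mod 418841).
From x ≡ 21151 (mod 418841) write x = 21151 + 418841t. Substituting into x ≡ 36 (mod 173) gives 418841t ≡ 164 (mod 173), and since 8⁻¹ ≡ 65 (mod 173), t ≡ 107. Hence x ≡ 21151 + 418841·107 = 44837138 (mod 72459493).
From x ≡ 44837138 (mod 72459493) write x = 44837138 + 72459493t. Substituting into x ≡ 46 (mod 193) gives 72459493t ≡ 89 (mod 193), and since 152⁻¹ ≡ 80 (mod 193), t ≡ 172. Hence x ≡ 44837138 + 72459493·172 = 12507869934 (mod 13984682149).

12507869934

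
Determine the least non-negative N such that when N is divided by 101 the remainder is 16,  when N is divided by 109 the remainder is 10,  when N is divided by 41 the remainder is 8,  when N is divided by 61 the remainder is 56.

From N ≡ 16 (mod 101) write N = 16 + 101t. Substituting into N ≡ 10 (mod 109) gives 101t ≡ 103 (mod 109), and since 101⁻¹ ≡ 68 (mod 109), t ≡ 28. Hence N ≡ 16 + 101·28 = 2844 (mod 11009).
From N ≡ 2844 (mod 11009) write N = 2844 + 11009t. Substituting into N ≡ 8 (mod 41) gives 11009t ≡ 34 (mod 41), and since 21⁻¹ ≡ 2 (mod 41), t ≡ 27. Hence N ≡ 2844 + 11009·27 = 300087 (mod 451369).
From N ≡ 300087 (mod 451369) write N = 300087 + 451369t. Substituting into N ≡ 56 (mod 61) gives 451369t ≡ 28 (mod 61), and since 30⁻¹ ≡ 59 (mod 61), t ≡ 5. Hence N ≡ 300087 + 451369·5 = 2556932 (mod 27533509).

2556932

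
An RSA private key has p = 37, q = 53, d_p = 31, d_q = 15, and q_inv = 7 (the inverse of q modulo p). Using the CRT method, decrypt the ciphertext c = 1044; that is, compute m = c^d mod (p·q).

m₁ = c^(d_p) mod p: c ≡ 8 (mod 37), and 8^31 mod 37 = 29.
m₂ = c^(d_q) mod q: c ≡ 37 (mod 53), and 37^15 mod 53 = 9.
h = q_inv·(m₁ − m₂) mod p = 7·(29 − 9) mod 37 = 29.
m = m₂ + h·q = 9 + 29·53 = 1546.

1546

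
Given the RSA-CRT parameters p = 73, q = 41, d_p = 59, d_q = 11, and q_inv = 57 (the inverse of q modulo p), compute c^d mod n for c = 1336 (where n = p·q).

m₁ = c^(d_p) mod p: c ≡ 22 (mod 73), and 22^59 mod 73 = 63.
m₂ = c^(d_q) mod q: c ≡ 24 (mod 41), and 24^11 mod 41 = 30.
h = q_inv·(m₁ − m₂) mod p = 57·(63 − 30) mod 73 = 56.
m = m₂ + h·q = 30 + 56·41 = 2326.

2326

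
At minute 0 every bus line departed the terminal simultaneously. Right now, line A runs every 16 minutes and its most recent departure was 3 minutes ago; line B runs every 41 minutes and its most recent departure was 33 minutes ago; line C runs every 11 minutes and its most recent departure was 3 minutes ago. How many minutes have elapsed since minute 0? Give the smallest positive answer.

4051

The moduli are pairwise coprime; N = 16·41·11 = 7216.
N/16 = 451; 451 ≡ 3 (mod 16); 3·11 ≡ 1, so inverse 11.
N/41 = 176; 176 ≡ 12 (mod 41); 12·24 ≡ 1, so inverse 24.
N/11 = 656; 656 ≡ 7 (mod 11); 7·8 ≡ 1, so inverse 8.
t ≡ 3·451·11 + 33·176·24 + 3·656·8 = 170019.
170019 mod 7216 = 4051.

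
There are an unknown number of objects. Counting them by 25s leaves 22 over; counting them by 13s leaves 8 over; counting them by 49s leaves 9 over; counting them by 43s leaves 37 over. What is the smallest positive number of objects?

529797

From N ≡ 22 (mod 25) write N = 22 + 25t. Substituting into N ≡ 8 (mod 13) gives 25t ≡ 12 (mod 13), and since 12⁻¹ ≡ 12 (mod 13), t ≡ 1. Hence N ≡ 22 + 25·1 = 47 (mod 325).
From N ≡ 47 (mod 325) write N = 47 + 325t. Substituting into N ≡ 9 (mod 49) gives 325t ≡ 11 (mod 49), and since 31⁻¹ ≡ 19 (mod 49), t ≡ 13. Hence N ≡ 47 + 325·13 = 4272 (mod 15925).
From N ≡ 4272 (mod 15925) write N = 4272 + 15925t. Substituting into N ≡ 37 (mod 43) gives 15925t ≡ 22 (mod 43), and since 15⁻¹ ≡ 23 (mod 43), t ≡ 33. Hence N ≡ 4272 + 15925·33 = 529797 (mod 684775).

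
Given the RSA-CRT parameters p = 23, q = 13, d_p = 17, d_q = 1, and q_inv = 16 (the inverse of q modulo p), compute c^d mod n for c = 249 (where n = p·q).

m₁ = c^(d_p) mod p: c ≡ 19 (mod 23), and 19^17 mod 23 = 21.
m₂ = c^(d_q) mod q: c ≡ 2 (mod 13), and 2^1 mod 13 = 2.
h = q_inv·(m₁ − m₂) mod p = 16·(21 − 2) mod 23 = 5.
m = m₂ + h·q = 2 + 5·13 = 67.

67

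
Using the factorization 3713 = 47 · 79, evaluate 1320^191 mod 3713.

Mod 47: 1320 ≡ 4; by Fermat, exponent reduces to 191 mod 46 = 7; 4^7 ≡ 28 (mod 47).
Mod 79: 1320 ≡ 56; by Fermat, exponent reduces to 191 mod 78 = 35; 56^35 ≡ 24 (mod 79).
Combine by CRT: x ≡ 28 (mod 47), x ≡ 24 (mod 79) ⇒ x ≡ 498 (mod 3713).

498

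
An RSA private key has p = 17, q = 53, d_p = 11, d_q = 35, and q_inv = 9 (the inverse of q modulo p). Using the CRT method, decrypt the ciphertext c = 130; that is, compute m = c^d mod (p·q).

437

m₁ = c^(d_p) mod p: c ≡ 11 (mod 17), and 11^11 mod 17 = 12.
m₂ = c^(d_q) mod q: c ≡ 24 (mod 53), and 24^35 mod 53 = 13.
h = q_inv·(m₁ − m₂) mod p = 9·(12 − 13) mod 17 = 8.
m = m₂ + h·q = 13 + 8·53 = 437.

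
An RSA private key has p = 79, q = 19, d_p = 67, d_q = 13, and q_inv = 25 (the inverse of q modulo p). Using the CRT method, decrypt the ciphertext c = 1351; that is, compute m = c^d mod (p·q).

m₁ = c^(d_p) mod p: c ≡ 8 (mod 79), and 8^67 mod 79 = 64.
m₂ = c^(d_q) mod q: c ≡ 2 (mod 19), and 2^13 mod 19 = 3.
h = q_inv·(m₁ − m₂) mod p = 25·(64 − 3) mod 79 = 24.
m = m₂ + h·q = 3 + 24·19 = 459.

459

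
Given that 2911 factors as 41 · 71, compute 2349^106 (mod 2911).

Mod 41: 2349 ≡ 12; by Fermat, exponent reduces to 106 mod 40 = 26; 12^26 ≡ 5 (mod 41).
Mod 71: 2349 ≡ 6; by Fermat, exponent reduces to 106 mod 70 = 36; 6^36 ≡ 6 (mod 71).
Combine by CRT: x ≡ 5 (mod 41), x ≡ 6 (mod 71) ⇒ x ≡ 1071 (mod 2911).

1071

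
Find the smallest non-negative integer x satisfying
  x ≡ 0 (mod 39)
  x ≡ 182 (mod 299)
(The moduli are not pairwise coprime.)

gcd(39, 299) = 13 and 13 | (182 − 0), so the pair is consistent; merging gives x ≡ 780 (mod 897), where 897 = lcm(39, 299).
The solution is unique modulo lcm(39, 299) = 897.

780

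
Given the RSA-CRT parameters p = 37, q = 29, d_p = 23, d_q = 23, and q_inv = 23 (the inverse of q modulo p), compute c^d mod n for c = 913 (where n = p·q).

m₁ = c^(d_p) mod p: c ≡ 25 (mod 37), and 25^23 mod 37 = 30.
m₂ = c^(d_q) mod q: c ≡ 14 (mod 29), and 14^23 mod 29 = 26.
h = q_inv·(m₁ − m₂) mod p = 23·(30 − 26) mod 37 = 18.
m = m₂ + h·q = 26 + 18·29 = 548.

548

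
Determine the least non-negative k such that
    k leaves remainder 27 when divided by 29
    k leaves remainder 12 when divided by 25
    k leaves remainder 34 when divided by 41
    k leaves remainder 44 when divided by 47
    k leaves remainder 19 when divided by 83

The moduli are pairwise coprime; N = 29·25·41·47·83 = 115957225.
N/29 = 3998525; 3998525 ≡ 5 (mod 29); 5·6 ≡ 1, so inverse 6.
N/25 = 4638289; 4638289 ≡ 14 (mod 25); 14·9 ≡ 1, so inverse 9.
N/41 = 2828225; 2828225 ≡ 4 (mod 41); 4·31 ≡ 1, so inverse 31.
N/47 = 2467175; 2467175 ≡ 4 (mod 47); 4·12 ≡ 1, so inverse 12.
N/83 = 1397075; 1397075 ≡ 19 (mod 83); 19·35 ≡ 1, so inverse 35.
k ≡ 27·3998525·6 + 12·4638289·9 + 34·2828225·31 + 44·2467175·12 + 19·1397075·35 = 6361368687.
6361368687 mod 115957225 = 99678537.

99678537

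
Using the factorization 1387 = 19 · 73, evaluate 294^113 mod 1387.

1346

Mod 19: 294 ≡ 9; by Fermat, exponent reduces to 113 mod 18 = 5; 9^5 ≡ 16 (mod 19).
Mod 73: 294 ≡ 2; by Fermat, exponent reduces to 113 mod 72 = 41; 2^41 ≡ 32 (mod 73).
Combine by CRT: x ≡ 16 (mod 19), x ≡ 32 (mod 73) ⇒ x ≡ 1346 (mod 1387).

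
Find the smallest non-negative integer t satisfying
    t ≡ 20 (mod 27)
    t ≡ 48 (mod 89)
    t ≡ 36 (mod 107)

From t ≡ 20 (mod 27) write t = 20 + 27s. Substituting into t ≡ 48 (mod 89) gives 27s ≡ 28 (mod 89), and since 27⁻¹ ≡ 33 (mod 89), s ≡ 34. Hence t ≡ 20 + 27·34 = 938 (mod 2403).
From t ≡ 938 (mod 2403) write t = 938 + 2403s. Substituting into t ≡ 36 (mod 107) gives 2403s ≡ 61 (mod 107), and since 49⁻¹ ≡ 83 (mod 107), s ≡ 34. Hence t ≡ 938 + 2403·34 = 82640 (mod 257121).

82640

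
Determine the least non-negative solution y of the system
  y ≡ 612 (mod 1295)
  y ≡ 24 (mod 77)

12267

gcd(1295, 77) = 7 and 7 | (24 − 612), so the pair is consistent; merging gives y ≡ 12267 (mod 14245), where 14245 = lcm(1295, 77).
The solution is unique modulo lcm(1295, 77) = 14245.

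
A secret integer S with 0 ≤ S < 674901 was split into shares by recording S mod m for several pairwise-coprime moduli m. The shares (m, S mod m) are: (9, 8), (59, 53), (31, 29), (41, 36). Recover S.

276704

The moduli are pairwise coprime; N = 9·59·31·41 = 674901.
N/9 = 74989; 74989 ≡ 1 (mod 9), inverse 1.
N/59 = 11439; 11439 ≡ 52 (mod 59); 52·42 ≡ 1, so inverse 42.
N/31 = 21771; 21771 ≡ 9 (mod 31); 9·7 ≡ 1, so inverse 7.
N/41 = 16461; 16461 ≡ 20 (mod 41); 20·39 ≡ 1, so inverse 39.
S ≡ 8·74989·1 + 53·11439·42 + 29·21771·7 + 36·16461·39 = 53593883.
53593883 mod 674901 = 276704.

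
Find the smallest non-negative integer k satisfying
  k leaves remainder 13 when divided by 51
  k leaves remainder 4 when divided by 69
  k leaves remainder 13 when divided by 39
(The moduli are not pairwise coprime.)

5317

Combine the congruences pairwise.
gcd(51, 69) = 3 and 3 | (4 − 13), so the pair is consistent; merging gives k ≡ 625 (mod 1173), where 1173 = lcm(51, 69).
gcd(1173, 39) = 3 and 3 | (13 − 625), so the pair is consistent; merging gives k ≡ 5317 (mod 15249), where 15249 = lcm(1173, 39).
The solution is unique modulo lcm(51, 69, 39) = 15249.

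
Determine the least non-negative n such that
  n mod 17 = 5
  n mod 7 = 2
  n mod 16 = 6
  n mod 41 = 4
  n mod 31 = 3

Combine the congruences pairwise.
From n ≡ 5 (mod 17) write n = 5 + 17t. Substituting into n ≡ 2 (mod 7) gives 17t ≡ 4 (mod 7), and since 3⁻¹ ≡ 5 (mod 7), t ≡ 6. Hence n ≡ 5 + 17·6 = 107 (mod 119).
From n ≡ 107 (mod 119) write n = 107 + 119t. Substituting into n ≡ 6 (mod 16) gives 119t ≡ 11 (mod 16), and since 7⁻¹ ≡ 7 (mod 16), t ≡ 13. Hence n ≡ 107 + 119·13 = 1654 (mod 1904).
From n ≡ 1654 (mod 1904) write n = 1654 + 1904t. Substituting into n ≡ 4 (mod 41) gives 1904t ≡ 31 (mod 41), and since 18⁻¹ ≡ 16 (mod 41), t ≡ 4. Hence n ≡ 1654 + 1904·4 = 9270 (mod 78064).
From n ≡ 9270 (mod 78064) write n = 9270 + 78064t. Substituting into n ≡ 3 (mod 31) gives 78064t ≡ 2 (mod 31), and since 6⁻¹ ≡ 26 (mod 31), t ≡ 21. Hence n ≡ 9270 + 78064·21 = 1648614 (mod 2419984).

1648614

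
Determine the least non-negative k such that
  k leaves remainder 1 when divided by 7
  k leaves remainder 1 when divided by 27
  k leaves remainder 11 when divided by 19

Combine the congruences pairwise.
From k ≡ 1 (mod 7) write k = 1 + 7t. Substituting into k ≡ 1 (mod 27) gives 7t ≡ 0 (mod 27), and since 7⁻¹ ≡ 4 (mod 27), t ≡ 0. Hence k ≡ 1 + 7·0 = 1 (mod 189).
From k ≡ 1 (mod 189) write k = 1 + 189t. Substituting into k ≡ 11 (mod 19) gives 189t ≡ 10 (mod 19), and since 18⁻¹ ≡ 18 (mod 19), t ≡ 9. Hence k ≡ 1 + 189·9 = 1702 (mod 3591).

1702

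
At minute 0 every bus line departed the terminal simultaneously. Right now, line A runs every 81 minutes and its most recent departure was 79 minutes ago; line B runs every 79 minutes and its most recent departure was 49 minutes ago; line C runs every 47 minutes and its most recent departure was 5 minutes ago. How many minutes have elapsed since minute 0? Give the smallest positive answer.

139642

From t ≡ 79 (mod 81) write t = 79 + 81s. Substituting into t ≡ 49 (mod 79) gives 81s ≡ 49 (mod 79), and since 2⁻¹ ≡ 40 (mod 79), s ≡ 64. Hence t ≡ 79 + 81·64 = 5263 (mod 6399).
From t ≡ 5263 (mod 6399) write t = 5263 + 6399s. Substituting into t ≡ 5 (mod 47) gives 6399s ≡ 6 (mod 47), and since 7⁻¹ ≡ 27 (mod 47), s ≡ 21. Hence t ≡ 5263 + 6399·21 = 139642 (mod 300753).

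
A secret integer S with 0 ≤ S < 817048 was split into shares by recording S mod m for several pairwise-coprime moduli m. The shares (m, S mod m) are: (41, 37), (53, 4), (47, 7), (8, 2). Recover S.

524386

From S ≡ 37 (mod 41) write S = 37 + 41t. Substituting into S ≡ 4 (mod 53) gives 41t ≡ 20 (mod 53), and since 41⁻¹ ≡ 22 (mod 53), t ≡ 16. Hence S ≡ 37 + 41·16 = 693 (mod 2173).
From S ≡ 693 (mod 2173) write S = 693 + 2173t. Substituting into S ≡ 7 (mod 47) gives 2173t ≡ 19 (mod 47), and since 11⁻¹ ≡ 30 (mod 47), t ≡ 6. Hence S ≡ 693 + 2173·6 = 13731 (mod 102131).
From S ≡ 13731 (mod 102131) write S = 13731 + 102131t. Substituting into S ≡ 2 (mod 8) gives 102131t ≡ 7 (mod 8), and since 3⁻¹ ≡ 3 (mod 8), t ≡ 5. Hence S ≡ 13731 + 102131·5 = 524386 (mod 817048).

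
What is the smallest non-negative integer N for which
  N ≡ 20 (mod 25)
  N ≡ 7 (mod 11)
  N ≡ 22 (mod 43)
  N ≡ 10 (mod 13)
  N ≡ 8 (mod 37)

The moduli are pairwise coprime; M = 25·11·43·13·37 = 5687825.
M/25 = 227513; 227513 ≡ 13 (mod 25); 13·2 ≡ 1, so inverse 2.
M/11 = 517075; 517075 ≡ 9 (mod 11); 9·5 ≡ 1, so inverse 5.
M/43 = 132275; 132275 ≡ 7 (mod 43); 7·37 ≡ 1, so inverse 37.
M/13 = 437525; 437525 ≡ 10 (mod 13); 10·4 ≡ 1, so inverse 4.
M/37 = 153725; 153725 ≡ 27 (mod 37); 27·11 ≡ 1, so inverse 11.
N ≡ 20·227513·2 + 7·517075·5 + 22·132275·37 + 10·437525·4 + 8·153725·11 = 165898795.
165898795 mod 5687825 = 951870.

951870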